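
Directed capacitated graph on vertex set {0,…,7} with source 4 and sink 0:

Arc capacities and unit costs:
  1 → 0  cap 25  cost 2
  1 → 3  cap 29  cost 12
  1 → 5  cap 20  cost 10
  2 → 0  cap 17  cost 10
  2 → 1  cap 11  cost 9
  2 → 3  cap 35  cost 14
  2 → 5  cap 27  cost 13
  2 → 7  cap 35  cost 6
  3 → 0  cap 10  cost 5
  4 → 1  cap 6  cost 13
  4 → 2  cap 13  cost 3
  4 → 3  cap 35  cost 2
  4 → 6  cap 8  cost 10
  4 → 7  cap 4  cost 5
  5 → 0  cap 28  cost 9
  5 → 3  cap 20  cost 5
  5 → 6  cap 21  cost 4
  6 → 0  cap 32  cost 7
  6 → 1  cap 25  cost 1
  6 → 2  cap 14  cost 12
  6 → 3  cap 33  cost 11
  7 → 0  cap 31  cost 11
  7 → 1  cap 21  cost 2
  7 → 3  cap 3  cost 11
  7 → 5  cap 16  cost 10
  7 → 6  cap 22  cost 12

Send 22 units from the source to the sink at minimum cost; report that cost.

Minimum cost for 22 units: 210

shortest-cost path #1: 4→3→0 push 10 @ unit cost 7 (adds 70)
shortest-cost path #2: 4→7→1→0 push 4 @ unit cost 9 (adds 36)
shortest-cost path #3: 4→6→1→0 push 8 @ unit cost 13 (adds 104)
total cost = 210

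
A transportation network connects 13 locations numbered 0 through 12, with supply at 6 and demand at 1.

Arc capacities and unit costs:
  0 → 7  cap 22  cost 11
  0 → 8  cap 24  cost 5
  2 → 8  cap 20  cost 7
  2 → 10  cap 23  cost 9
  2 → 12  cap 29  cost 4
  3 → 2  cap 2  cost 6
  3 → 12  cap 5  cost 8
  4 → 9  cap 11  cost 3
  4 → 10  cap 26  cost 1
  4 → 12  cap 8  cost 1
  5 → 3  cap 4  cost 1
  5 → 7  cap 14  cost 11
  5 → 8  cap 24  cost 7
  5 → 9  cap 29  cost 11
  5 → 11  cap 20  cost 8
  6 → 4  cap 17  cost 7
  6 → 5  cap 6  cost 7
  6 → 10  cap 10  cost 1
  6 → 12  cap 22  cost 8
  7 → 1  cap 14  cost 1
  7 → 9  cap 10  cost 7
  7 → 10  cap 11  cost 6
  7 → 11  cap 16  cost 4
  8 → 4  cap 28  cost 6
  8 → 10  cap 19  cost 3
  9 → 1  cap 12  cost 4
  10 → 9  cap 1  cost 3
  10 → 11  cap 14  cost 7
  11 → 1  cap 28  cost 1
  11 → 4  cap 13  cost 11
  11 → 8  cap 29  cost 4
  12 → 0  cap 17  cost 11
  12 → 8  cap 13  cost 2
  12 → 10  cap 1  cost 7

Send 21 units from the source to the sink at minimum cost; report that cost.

shortest-cost path #1: 6→10→9→1 push 1 @ unit cost 8 (adds 8)
shortest-cost path #2: 6→10→11→1 push 9 @ unit cost 9 (adds 81)
shortest-cost path #3: 6→4→9→1 push 11 @ unit cost 14 (adds 154)
total cost = 243

Minimum cost for 21 units: 243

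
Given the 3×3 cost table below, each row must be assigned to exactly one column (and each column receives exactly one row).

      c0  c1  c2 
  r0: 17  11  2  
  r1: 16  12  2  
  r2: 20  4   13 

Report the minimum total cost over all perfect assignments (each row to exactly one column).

optimal assignment: row0→col2 (cost 2), row1→col0 (cost 16), row2→col1 (cost 4)
total = 2 + 16 + 4 = 22

Minimum assignment cost: 22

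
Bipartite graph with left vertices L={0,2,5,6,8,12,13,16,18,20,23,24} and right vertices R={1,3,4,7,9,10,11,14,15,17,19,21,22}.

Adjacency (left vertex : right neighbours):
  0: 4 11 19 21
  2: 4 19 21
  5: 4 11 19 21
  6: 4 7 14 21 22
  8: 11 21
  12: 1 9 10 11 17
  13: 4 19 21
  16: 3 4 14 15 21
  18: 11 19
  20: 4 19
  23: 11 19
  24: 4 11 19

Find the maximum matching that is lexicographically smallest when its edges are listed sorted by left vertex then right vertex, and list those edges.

Lex-smallest maximum matching: {(0,4), (2,19), (5,11), (6,7), (8,21), (12,1), (16,3)}

|M| = 7 (so the lex-smallest maximum matching has 7 edges)
process left vertices in ascending order; for each, take the smallest-labelled available neighbour that still permits 7 edges overall, or leave it unmatched if none does
lex-smallest matching: {0-4, 2-19, 5-11, 6-7, 8-21, 12-1, 16-3}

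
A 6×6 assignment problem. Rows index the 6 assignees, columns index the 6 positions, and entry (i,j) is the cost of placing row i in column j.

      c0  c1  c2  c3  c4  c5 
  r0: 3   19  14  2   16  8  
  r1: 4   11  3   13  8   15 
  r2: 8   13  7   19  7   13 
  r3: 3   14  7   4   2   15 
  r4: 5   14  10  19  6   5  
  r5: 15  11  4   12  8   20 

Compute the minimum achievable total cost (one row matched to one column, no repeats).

Minimum assignment cost: 30

optimal assignment: row0→col3 (cost 2), row1→col0 (cost 4), row2→col1 (cost 13), row3→col4 (cost 2), row4→col5 (cost 5), row5→col2 (cost 4)
total = 2 + 4 + 13 + 2 + 5 + 4 = 30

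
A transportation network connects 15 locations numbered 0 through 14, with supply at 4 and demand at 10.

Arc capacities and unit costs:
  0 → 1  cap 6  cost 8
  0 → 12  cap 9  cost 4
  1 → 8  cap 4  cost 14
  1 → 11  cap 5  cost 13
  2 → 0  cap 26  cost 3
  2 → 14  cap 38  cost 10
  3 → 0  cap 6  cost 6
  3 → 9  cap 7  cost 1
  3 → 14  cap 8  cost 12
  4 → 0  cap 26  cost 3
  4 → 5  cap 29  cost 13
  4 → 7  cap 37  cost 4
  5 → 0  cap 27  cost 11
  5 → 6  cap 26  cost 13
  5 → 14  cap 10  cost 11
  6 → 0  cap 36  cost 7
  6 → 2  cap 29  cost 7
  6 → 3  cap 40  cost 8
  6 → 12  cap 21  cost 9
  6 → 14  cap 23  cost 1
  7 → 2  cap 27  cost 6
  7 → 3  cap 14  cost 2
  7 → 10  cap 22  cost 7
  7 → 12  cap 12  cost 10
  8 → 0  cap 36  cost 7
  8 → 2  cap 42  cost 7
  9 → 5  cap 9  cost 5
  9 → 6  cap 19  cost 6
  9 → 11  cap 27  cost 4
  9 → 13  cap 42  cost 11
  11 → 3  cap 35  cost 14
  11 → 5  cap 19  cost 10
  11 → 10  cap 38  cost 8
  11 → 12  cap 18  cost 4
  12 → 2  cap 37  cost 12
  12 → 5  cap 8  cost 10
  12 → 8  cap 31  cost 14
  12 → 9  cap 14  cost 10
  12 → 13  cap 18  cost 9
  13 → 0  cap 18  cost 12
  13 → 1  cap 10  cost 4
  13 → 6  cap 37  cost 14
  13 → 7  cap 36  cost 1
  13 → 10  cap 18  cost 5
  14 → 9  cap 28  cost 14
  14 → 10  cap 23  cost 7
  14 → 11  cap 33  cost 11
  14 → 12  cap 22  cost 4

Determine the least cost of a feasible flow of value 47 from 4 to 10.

shortest-cost path #1: 4→7→10 push 22 @ unit cost 11 (adds 242)
shortest-cost path #2: 4→7→3→9→11→10 push 7 @ unit cost 19 (adds 133)
shortest-cost path #3: 4→0→12→13→10 push 9 @ unit cost 21 (adds 189)
shortest-cost path #4: 4→7→3→14→10 push 7 @ unit cost 25 (adds 175)
shortest-cost path #5: 4→7→2→14→10 push 1 @ unit cost 27 (adds 27)
shortest-cost path #6: 4→5→14→10 push 1 @ unit cost 31 (adds 31)
total cost = 797

Minimum cost for 47 units: 797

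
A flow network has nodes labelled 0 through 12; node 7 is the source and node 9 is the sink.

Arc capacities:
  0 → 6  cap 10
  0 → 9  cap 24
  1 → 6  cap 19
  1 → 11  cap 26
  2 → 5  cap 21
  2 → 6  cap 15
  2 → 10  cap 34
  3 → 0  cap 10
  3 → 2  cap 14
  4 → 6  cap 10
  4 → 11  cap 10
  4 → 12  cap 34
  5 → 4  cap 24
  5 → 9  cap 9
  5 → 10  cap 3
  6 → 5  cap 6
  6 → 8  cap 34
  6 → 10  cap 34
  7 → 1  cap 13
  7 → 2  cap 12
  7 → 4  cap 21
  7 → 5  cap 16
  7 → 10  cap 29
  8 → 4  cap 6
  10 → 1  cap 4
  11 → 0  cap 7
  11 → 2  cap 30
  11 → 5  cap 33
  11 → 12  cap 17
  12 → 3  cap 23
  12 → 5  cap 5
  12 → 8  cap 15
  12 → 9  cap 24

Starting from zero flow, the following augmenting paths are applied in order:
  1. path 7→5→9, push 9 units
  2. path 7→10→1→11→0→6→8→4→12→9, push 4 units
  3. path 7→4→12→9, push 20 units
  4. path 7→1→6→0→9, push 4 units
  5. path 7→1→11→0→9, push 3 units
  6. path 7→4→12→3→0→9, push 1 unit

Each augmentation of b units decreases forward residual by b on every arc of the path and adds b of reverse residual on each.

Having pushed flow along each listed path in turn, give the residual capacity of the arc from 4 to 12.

Residual capacity of (4,12): 9

after path 1 (7→5→9, push 9): res(4,12)=34
after path 2 (7→10→1→11→0→6→8→4→12→9, push 4): res(4,12)=30
after path 3 (7→4→12→9, push 20): res(4,12)=10
after path 4 (7→1→6→0→9, push 4): res(4,12)=10
after path 5 (7→1→11→0→9, push 3): res(4,12)=10
after path 6 (7→4→12→3→0→9, push 1): res(4,12)=9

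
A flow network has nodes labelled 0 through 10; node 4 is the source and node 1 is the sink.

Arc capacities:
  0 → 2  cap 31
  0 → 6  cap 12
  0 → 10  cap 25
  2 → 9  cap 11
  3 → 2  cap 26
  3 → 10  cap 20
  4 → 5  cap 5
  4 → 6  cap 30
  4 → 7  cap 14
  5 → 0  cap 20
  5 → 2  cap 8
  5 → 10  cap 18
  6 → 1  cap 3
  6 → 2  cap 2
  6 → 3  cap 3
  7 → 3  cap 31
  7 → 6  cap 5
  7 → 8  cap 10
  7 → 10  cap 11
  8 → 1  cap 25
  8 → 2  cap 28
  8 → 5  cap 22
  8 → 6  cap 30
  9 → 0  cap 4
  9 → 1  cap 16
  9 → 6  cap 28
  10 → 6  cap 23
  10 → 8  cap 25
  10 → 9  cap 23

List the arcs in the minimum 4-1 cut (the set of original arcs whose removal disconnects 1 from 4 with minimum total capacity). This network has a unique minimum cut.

augment #1: 4→6→1 push 3
augment #2: 4→7→8→1 push 10
augment #3: 4→5→2→9→1 push 5
augment #4: 4→6→2→9→1 push 2
augment #5: 4→7→10→8→1 push 4
augment #6: 4→6→3→2→9→1 push 3
max flow = 27; residual-reachable set from 4 gives S-side
cut edges (S→T): {(4,5), (4,7), (6,1), (6,2), (6,3)} total cap 27

Min-cut arcs: {(4,5), (4,7), (6,1), (6,2), (6,3)} (total capacity 27)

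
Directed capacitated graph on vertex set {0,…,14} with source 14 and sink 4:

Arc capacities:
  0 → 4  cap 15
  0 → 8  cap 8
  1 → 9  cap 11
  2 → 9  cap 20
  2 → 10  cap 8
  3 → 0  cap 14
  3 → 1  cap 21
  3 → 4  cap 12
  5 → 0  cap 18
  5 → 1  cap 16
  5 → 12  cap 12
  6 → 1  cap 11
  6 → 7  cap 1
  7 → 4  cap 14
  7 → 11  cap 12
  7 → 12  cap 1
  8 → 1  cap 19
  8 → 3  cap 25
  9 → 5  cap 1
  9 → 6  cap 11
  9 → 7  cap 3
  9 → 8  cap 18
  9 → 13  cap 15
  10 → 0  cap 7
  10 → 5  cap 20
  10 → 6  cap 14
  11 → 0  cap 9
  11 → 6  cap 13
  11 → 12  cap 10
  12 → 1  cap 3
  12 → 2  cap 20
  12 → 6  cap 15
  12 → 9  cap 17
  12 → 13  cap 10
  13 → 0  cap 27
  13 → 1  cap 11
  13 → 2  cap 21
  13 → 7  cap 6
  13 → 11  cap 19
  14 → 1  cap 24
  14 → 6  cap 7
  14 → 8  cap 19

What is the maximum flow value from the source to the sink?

Maximum flow value: 31

augment #1: 14→6→7→4 bottleneck 1, total now 1
augment #2: 14→8→3→4 bottleneck 12, total now 13
augment #3: 14→1→9→7→4 bottleneck 3, total now 16
augment #4: 14→8→3→0→4 bottleneck 7, total now 23
augment #5: 14→1→9→5→0→4 bottleneck 1, total now 24
augment #6: 14→1→9→13→0→4 bottleneck 7, total now 31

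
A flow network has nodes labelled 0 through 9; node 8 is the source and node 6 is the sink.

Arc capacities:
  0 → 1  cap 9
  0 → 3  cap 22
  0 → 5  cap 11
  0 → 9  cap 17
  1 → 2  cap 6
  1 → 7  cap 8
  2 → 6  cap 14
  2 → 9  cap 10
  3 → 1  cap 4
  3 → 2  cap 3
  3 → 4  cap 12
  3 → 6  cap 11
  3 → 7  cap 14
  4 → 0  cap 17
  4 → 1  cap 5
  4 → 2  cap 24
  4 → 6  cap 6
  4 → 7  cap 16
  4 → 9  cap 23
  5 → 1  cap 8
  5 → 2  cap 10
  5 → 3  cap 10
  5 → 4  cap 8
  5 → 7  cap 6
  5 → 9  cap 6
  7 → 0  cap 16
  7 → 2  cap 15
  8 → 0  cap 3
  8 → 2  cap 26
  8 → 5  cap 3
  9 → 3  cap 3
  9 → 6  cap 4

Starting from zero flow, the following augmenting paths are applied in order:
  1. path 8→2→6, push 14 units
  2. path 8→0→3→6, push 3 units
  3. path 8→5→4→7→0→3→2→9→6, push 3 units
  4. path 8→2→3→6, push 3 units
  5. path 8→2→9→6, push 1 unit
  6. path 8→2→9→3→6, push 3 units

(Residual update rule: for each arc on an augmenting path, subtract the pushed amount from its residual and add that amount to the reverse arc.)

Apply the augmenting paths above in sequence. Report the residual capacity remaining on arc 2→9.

Residual capacity of (2,9): 3

after path 1 (8→2→6, push 14): res(2,9)=10
after path 2 (8→0→3→6, push 3): res(2,9)=10
after path 3 (8→5→4→7→0→3→2→9→6, push 3): res(2,9)=7
after path 4 (8→2→3→6, push 3): res(2,9)=7
after path 5 (8→2→9→6, push 1): res(2,9)=6
after path 6 (8→2→9→3→6, push 3): res(2,9)=3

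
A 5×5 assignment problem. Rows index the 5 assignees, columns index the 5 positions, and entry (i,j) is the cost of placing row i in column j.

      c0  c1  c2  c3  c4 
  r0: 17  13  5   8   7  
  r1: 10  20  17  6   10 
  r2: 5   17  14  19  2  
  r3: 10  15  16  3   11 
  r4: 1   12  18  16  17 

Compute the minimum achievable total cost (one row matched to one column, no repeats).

optimal assignment: row0→col2 (cost 5), row1→col3 (cost 6), row2→col4 (cost 2), row3→col1 (cost 15), row4→col0 (cost 1)
total = 5 + 6 + 2 + 15 + 1 = 29

Minimum assignment cost: 29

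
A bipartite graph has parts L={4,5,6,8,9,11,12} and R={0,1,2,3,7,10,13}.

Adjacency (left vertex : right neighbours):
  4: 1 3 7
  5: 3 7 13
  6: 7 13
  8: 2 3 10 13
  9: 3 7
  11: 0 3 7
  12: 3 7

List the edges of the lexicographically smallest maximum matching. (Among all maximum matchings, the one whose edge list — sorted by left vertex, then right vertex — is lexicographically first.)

|M| = 6 (so the lex-smallest maximum matching has 6 edges)
process left vertices in ascending order; for each, take the smallest-labelled available neighbour that still permits 6 edges overall, or leave it unmatched if none does
lex-smallest matching: {4-1, 5-3, 6-13, 8-2, 9-7, 11-0}

Lex-smallest maximum matching: {(4,1), (5,3), (6,13), (8,2), (9,7), (11,0)}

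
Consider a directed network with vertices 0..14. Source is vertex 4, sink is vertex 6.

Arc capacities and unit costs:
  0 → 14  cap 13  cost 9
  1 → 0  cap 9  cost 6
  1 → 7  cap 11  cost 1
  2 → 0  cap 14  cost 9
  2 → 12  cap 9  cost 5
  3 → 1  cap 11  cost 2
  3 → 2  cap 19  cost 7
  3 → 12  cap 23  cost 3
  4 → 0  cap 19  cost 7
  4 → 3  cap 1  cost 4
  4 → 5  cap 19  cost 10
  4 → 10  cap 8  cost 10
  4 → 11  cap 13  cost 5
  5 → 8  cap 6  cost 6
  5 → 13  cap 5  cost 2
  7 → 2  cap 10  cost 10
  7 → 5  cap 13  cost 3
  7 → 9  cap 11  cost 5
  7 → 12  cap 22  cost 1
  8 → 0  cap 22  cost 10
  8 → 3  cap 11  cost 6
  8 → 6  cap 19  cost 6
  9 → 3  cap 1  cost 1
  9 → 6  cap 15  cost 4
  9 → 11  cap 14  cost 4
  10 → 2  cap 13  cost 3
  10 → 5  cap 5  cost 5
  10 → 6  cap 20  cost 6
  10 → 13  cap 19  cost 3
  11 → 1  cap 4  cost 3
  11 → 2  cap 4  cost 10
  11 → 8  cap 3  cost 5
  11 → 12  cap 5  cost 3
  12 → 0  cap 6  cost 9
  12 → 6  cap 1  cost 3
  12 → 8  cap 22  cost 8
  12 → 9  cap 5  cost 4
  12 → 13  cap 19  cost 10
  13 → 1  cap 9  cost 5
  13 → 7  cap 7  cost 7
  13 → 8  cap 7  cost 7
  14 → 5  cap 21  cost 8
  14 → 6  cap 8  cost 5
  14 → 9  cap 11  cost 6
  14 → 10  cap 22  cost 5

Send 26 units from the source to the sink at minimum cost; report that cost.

Minimum cost for 26 units: 443

shortest-cost path #1: 4→3→12→6 push 1 @ unit cost 10 (adds 10)
shortest-cost path #2: 4→10→6 push 8 @ unit cost 16 (adds 128)
shortest-cost path #3: 4→11→8→6 push 3 @ unit cost 16 (adds 48)
shortest-cost path #4: 4→11→12→9→6 push 5 @ unit cost 16 (adds 80)
shortest-cost path #5: 4→11→1→7→9→6 push 4 @ unit cost 18 (adds 72)
shortest-cost path #6: 4→0→14→6 push 5 @ unit cost 21 (adds 105)
total cost = 443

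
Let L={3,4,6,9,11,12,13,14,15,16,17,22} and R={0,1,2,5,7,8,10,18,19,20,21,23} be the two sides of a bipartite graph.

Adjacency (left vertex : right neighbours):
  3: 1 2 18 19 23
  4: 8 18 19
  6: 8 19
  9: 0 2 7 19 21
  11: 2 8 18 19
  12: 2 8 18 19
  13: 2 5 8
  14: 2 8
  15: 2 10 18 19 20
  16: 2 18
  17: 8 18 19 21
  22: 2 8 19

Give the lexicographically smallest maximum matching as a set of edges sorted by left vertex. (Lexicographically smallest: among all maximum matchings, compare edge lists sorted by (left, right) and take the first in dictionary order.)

Lex-smallest maximum matching: {(3,1), (4,8), (6,19), (9,0), (11,2), (12,18), (13,5), (15,10), (17,21)}

|M| = 9 (so the lex-smallest maximum matching has 9 edges)
process left vertices in ascending order; for each, take the smallest-labelled available neighbour that still permits 9 edges overall, or leave it unmatched if none does
lex-smallest matching: {3-1, 4-8, 6-19, 9-0, 11-2, 12-18, 13-5, 15-10, 17-21}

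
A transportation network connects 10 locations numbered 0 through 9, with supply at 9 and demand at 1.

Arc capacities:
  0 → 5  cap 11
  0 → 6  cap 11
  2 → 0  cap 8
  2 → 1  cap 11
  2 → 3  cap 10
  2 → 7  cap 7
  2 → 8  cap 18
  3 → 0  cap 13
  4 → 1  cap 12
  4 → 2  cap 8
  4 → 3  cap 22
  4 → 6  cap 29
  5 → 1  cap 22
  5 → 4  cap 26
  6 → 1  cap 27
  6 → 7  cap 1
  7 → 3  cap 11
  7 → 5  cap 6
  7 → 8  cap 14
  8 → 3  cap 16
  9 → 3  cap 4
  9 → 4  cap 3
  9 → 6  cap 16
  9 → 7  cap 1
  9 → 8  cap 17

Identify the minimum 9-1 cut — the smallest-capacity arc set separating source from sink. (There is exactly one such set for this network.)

Min-cut arcs: {(3,0), (9,4), (9,6), (9,7)} (total capacity 33)

augment #1: 9→4→1 push 3
augment #2: 9→6→1 push 16
augment #3: 9→7→5→1 push 1
augment #4: 9→3→0→5→1 push 4
augment #5: 9→8→3→0→5→1 push 7
augment #6: 9→8→3→0→6→1 push 2
max flow = 33; residual-reachable set from 9 gives S-side
cut edges (S→T): {(3,0), (9,4), (9,6), (9,7)} total cap 33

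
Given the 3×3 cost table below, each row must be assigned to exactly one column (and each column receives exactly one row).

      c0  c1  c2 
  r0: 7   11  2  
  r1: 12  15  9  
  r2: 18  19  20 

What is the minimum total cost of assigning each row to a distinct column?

optimal assignment: row0→col2 (cost 2), row1→col0 (cost 12), row2→col1 (cost 19)
total = 2 + 12 + 19 = 33

Minimum assignment cost: 33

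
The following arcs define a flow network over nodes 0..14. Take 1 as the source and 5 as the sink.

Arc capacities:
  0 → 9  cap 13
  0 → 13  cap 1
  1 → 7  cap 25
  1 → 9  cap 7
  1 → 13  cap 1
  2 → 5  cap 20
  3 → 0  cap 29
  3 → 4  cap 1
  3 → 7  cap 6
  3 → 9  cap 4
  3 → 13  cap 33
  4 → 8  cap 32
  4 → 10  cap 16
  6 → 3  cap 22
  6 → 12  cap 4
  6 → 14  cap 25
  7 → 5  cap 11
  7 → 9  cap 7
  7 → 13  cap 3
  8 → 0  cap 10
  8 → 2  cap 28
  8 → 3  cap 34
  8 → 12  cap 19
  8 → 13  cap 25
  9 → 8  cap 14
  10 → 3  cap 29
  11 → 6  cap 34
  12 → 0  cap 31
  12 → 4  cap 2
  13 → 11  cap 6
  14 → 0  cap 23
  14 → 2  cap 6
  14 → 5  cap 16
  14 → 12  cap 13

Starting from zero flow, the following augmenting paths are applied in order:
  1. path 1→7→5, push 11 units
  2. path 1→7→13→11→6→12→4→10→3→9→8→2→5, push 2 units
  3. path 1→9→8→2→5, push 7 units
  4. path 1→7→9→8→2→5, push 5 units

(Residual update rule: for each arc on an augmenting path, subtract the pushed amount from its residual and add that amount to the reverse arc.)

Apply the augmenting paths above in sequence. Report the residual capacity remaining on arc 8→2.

after path 1 (1→7→5, push 11): res(8,2)=28
after path 2 (1→7→13→11→6→12→4→10→3→9→8→2→5, push 2): res(8,2)=26
after path 3 (1→9→8→2→5, push 7): res(8,2)=19
after path 4 (1→7→9→8→2→5, push 5): res(8,2)=14

Residual capacity of (8,2): 14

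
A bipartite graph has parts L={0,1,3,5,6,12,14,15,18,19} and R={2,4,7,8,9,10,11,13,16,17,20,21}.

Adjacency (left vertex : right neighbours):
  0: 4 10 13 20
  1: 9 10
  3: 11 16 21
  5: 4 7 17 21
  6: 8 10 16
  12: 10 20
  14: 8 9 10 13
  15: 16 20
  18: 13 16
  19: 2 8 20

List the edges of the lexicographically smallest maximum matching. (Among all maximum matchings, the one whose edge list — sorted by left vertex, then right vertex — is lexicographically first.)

Lex-smallest maximum matching: {(0,4), (1,9), (3,11), (5,7), (6,8), (12,10), (14,13), (15,20), (18,16), (19,2)}

|M| = 10 (so the lex-smallest maximum matching has 10 edges)
process left vertices in ascending order; for each, take the smallest-labelled available neighbour that still permits 10 edges overall, or leave it unmatched if none does
lex-smallest matching: {0-4, 1-9, 3-11, 5-7, 6-8, 12-10, 14-13, 15-20, 18-16, 19-2}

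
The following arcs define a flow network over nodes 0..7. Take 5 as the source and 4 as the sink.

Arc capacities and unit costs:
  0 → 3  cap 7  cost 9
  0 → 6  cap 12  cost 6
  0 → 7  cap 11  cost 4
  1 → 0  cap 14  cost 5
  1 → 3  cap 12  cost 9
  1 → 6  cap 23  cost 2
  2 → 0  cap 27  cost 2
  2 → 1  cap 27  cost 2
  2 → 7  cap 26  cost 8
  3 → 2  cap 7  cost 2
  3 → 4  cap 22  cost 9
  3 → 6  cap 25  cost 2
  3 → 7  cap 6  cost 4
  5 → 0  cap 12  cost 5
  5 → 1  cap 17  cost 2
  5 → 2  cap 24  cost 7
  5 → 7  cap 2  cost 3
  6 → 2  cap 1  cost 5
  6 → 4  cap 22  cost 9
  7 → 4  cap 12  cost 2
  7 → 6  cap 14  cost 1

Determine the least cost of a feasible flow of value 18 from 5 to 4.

shortest-cost path #1: 5→7→4 push 2 @ unit cost 5 (adds 10)
shortest-cost path #2: 5→0→7→4 push 10 @ unit cost 11 (adds 110)
shortest-cost path #3: 5→1→6→4 push 6 @ unit cost 13 (adds 78)
total cost = 198

Minimum cost for 18 units: 198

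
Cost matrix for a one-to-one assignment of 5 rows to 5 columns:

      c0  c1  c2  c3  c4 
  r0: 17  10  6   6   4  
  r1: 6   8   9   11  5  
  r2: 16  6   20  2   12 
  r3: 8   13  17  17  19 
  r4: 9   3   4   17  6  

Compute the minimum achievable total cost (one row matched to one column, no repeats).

Minimum assignment cost: 24

optimal assignment: row0→col2 (cost 6), row1→col4 (cost 5), row2→col3 (cost 2), row3→col0 (cost 8), row4→col1 (cost 3)
total = 6 + 5 + 2 + 8 + 3 = 24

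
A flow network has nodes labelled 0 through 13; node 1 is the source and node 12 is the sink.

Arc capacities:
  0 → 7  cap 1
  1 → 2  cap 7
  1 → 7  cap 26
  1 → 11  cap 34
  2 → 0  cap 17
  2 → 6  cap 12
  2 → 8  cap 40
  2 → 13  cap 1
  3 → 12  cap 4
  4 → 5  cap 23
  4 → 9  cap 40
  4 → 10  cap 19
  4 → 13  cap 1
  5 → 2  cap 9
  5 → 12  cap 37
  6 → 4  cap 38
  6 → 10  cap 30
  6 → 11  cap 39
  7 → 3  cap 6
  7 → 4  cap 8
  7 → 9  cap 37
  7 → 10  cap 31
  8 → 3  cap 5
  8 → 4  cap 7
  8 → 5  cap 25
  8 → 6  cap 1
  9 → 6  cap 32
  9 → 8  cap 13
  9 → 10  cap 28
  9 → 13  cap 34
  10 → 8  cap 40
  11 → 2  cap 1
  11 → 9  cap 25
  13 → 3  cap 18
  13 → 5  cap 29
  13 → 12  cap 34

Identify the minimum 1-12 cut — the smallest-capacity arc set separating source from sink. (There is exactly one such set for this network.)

Min-cut arcs: {(1,2), (1,7), (11,2), (11,9)} (total capacity 59)

augment #1: 1→2→13→12 push 1
augment #2: 1→7→3→12 push 4
augment #3: 1→2→8→5→12 push 6
augment #4: 1→7→4→5→12 push 8
augment #5: 1→7→9→13→12 push 14
augment #6: 1→11→9→13→12 push 19
augment #7: 1→11→2→8→5→12 push 1
augment #8: 1→11→9→8→5→12 push 6
max flow = 59; residual-reachable set from 1 gives S-side
cut edges (S→T): {(1,2), (1,7), (11,2), (11,9)} total cap 59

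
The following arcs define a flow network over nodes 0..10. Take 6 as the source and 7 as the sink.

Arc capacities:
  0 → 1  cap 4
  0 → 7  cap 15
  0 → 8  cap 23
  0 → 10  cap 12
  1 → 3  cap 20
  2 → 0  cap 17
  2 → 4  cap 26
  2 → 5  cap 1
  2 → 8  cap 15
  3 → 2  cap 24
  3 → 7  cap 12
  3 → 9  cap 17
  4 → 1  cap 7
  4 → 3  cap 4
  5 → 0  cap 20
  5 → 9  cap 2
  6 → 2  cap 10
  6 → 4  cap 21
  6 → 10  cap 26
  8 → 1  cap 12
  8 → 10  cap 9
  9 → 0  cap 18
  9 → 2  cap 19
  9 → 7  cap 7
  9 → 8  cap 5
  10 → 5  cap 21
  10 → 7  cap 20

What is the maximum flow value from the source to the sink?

augment #1: 6→10→7 bottleneck 20, total now 20
augment #2: 6→2→0→7 bottleneck 10, total now 30
augment #3: 6→4→3→7 bottleneck 4, total now 34
augment #4: 6→4→1→3→7 bottleneck 7, total now 41
augment #5: 6→10→5→0→7 bottleneck 5, total now 46
augment #6: 6→10→5→9→7 bottleneck 1, total now 47

Maximum flow value: 47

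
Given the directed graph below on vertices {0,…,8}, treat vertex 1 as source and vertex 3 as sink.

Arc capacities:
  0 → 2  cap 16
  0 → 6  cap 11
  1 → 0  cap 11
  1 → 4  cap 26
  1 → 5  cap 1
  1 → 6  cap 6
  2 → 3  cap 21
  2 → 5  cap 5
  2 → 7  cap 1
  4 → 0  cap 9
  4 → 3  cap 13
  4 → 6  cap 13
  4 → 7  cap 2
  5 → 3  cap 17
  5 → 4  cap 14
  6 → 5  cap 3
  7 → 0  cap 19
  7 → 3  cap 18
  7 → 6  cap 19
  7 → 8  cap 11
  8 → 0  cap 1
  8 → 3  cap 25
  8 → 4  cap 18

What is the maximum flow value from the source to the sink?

Maximum flow value: 35

augment #1: 1→4→3 bottleneck 13, total now 13
augment #2: 1→5→3 bottleneck 1, total now 14
augment #3: 1→0→2→3 bottleneck 11, total now 25
augment #4: 1→4→7→3 bottleneck 2, total now 27
augment #5: 1→6→5→3 bottleneck 3, total now 30
augment #6: 1→4→0→2→3 bottleneck 5, total now 35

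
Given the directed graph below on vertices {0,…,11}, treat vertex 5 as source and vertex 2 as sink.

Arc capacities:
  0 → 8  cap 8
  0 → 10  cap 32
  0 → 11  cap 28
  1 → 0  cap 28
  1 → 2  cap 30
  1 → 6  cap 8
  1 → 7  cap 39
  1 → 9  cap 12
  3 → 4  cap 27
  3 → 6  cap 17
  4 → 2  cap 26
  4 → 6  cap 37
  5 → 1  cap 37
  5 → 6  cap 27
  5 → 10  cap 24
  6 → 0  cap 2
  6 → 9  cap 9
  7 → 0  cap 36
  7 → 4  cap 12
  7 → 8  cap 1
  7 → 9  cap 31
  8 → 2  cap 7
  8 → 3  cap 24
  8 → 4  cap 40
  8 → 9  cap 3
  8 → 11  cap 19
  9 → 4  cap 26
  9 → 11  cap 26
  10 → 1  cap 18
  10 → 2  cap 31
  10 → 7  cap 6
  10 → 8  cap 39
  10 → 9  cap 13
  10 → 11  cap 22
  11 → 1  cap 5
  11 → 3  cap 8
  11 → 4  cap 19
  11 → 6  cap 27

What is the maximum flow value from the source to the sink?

augment #1: 5→1→2 bottleneck 30, total now 30
augment #2: 5→10→2 bottleneck 24, total now 54
augment #3: 5→1→0→8→2 bottleneck 7, total now 61
augment #4: 5→6→0→10→2 bottleneck 2, total now 63
augment #5: 5→6→9→4→2 bottleneck 9, total now 72

Maximum flow value: 72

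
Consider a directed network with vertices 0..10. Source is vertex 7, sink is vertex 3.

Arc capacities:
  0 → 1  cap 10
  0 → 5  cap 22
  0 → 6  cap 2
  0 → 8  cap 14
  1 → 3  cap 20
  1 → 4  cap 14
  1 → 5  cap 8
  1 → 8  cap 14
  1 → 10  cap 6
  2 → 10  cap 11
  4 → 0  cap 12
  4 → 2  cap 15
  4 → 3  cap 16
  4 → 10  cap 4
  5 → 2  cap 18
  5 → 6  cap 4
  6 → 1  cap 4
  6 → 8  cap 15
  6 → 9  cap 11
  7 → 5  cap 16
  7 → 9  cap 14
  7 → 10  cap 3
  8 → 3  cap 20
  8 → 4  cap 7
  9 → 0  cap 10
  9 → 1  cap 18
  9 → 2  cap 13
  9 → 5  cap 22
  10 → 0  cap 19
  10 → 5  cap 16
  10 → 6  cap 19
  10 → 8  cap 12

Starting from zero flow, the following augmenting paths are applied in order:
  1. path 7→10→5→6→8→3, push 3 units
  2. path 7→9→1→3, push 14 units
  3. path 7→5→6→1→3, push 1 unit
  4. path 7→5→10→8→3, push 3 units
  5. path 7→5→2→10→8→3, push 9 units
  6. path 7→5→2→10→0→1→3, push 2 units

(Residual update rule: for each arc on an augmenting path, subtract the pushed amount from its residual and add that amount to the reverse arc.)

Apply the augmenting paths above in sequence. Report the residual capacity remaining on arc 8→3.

Residual capacity of (8,3): 5

after path 1 (7→10→5→6→8→3, push 3): res(8,3)=17
after path 2 (7→9→1→3, push 14): res(8,3)=17
after path 3 (7→5→6→1→3, push 1): res(8,3)=17
after path 4 (7→5→10→8→3, push 3): res(8,3)=14
after path 5 (7→5→2→10→8→3, push 9): res(8,3)=5
after path 6 (7→5→2→10→0→1→3, push 2): res(8,3)=5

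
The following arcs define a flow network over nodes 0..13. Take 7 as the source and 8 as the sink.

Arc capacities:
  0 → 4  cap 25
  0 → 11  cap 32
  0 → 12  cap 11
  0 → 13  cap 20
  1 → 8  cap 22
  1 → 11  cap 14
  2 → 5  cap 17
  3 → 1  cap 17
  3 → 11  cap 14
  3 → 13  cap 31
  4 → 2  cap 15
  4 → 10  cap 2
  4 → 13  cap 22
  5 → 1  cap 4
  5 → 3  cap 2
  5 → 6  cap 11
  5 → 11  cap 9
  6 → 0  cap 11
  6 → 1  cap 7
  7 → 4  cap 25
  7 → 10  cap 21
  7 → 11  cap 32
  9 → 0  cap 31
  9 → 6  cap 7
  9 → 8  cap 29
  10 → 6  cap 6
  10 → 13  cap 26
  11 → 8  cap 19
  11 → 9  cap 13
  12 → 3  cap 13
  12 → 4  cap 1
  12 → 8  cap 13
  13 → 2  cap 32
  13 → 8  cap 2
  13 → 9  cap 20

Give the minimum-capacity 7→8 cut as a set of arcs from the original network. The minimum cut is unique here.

augment #1: 7→11→8 push 19
augment #2: 7→4→13→8 push 2
augment #3: 7→11→9→8 push 13
augment #4: 7→4→13→9→8 push 16
augment #5: 7→10→6→1→8 push 6
augment #6: 7→4→2→5→1→8 push 4
augment #7: 7→4→2→5→3→1→8 push 2
augment #8: 7→4→2→5→6→1→8 push 1
augment #9: 7→10→13→9→0→12→8 push 4
augment #10: 7→10→13→2→5→6→0→12→8 push 7
max flow = 74; residual-reachable set from 7 gives S-side
cut edges (S→T): {(0,12), (5,1), (5,3), (6,1), (9,8), (11,8), (13,8)} total cap 74

Min-cut arcs: {(0,12), (5,1), (5,3), (6,1), (9,8), (11,8), (13,8)} (total capacity 74)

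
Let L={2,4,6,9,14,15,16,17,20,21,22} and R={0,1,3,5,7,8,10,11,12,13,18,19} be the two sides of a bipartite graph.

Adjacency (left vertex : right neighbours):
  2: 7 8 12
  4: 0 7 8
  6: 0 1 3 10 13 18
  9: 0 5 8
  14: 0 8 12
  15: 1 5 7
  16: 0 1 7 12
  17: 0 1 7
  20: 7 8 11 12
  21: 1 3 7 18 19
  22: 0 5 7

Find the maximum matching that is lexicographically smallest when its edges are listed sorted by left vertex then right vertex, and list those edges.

|M| = 9 (so the lex-smallest maximum matching has 9 edges)
process left vertices in ascending order; for each, take the smallest-labelled available neighbour that still permits 9 edges overall, or leave it unmatched if none does
lex-smallest matching: {2-7, 4-0, 6-3, 9-5, 14-8, 15-1, 16-12, 20-11, 21-18}

Lex-smallest maximum matching: {(2,7), (4,0), (6,3), (9,5), (14,8), (15,1), (16,12), (20,11), (21,18)}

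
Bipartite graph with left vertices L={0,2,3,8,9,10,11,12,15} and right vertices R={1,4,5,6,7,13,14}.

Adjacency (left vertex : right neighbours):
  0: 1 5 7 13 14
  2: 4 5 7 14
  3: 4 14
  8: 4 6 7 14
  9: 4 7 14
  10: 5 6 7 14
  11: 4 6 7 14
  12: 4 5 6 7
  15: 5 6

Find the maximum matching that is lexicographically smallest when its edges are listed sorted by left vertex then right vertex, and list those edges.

|M| = 6 (so the lex-smallest maximum matching has 6 edges)
process left vertices in ascending order; for each, take the smallest-labelled available neighbour that still permits 6 edges overall, or leave it unmatched if none does
lex-smallest matching: {0-1, 2-4, 3-14, 8-6, 9-7, 10-5}

Lex-smallest maximum matching: {(0,1), (2,4), (3,14), (8,6), (9,7), (10,5)}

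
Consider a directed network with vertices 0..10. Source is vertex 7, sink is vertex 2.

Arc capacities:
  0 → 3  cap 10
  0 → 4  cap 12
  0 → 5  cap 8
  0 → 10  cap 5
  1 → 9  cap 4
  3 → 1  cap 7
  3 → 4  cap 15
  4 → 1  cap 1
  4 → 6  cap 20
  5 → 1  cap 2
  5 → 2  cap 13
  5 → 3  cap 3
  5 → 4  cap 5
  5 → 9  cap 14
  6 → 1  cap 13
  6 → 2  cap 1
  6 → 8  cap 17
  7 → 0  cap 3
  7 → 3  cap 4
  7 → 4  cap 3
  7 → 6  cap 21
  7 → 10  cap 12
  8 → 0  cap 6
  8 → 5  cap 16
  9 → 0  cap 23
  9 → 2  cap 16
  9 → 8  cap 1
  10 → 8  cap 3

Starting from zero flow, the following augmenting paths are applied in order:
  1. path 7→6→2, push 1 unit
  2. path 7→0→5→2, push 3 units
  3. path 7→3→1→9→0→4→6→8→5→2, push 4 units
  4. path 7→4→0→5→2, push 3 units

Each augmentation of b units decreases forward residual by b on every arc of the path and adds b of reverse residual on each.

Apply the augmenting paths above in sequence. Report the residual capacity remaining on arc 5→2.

after path 1 (7→6→2, push 1): res(5,2)=13
after path 2 (7→0→5→2, push 3): res(5,2)=10
after path 3 (7→3→1→9→0→4→6→8→5→2, push 4): res(5,2)=6
after path 4 (7→4→0→5→2, push 3): res(5,2)=3

Residual capacity of (5,2): 3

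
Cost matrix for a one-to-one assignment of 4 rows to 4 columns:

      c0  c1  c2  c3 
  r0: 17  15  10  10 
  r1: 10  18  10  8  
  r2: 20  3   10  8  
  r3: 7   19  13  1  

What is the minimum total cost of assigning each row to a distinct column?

optimal assignment: row0→col2 (cost 10), row1→col0 (cost 10), row2→col1 (cost 3), row3→col3 (cost 1)
total = 10 + 10 + 3 + 1 = 24

Minimum assignment cost: 24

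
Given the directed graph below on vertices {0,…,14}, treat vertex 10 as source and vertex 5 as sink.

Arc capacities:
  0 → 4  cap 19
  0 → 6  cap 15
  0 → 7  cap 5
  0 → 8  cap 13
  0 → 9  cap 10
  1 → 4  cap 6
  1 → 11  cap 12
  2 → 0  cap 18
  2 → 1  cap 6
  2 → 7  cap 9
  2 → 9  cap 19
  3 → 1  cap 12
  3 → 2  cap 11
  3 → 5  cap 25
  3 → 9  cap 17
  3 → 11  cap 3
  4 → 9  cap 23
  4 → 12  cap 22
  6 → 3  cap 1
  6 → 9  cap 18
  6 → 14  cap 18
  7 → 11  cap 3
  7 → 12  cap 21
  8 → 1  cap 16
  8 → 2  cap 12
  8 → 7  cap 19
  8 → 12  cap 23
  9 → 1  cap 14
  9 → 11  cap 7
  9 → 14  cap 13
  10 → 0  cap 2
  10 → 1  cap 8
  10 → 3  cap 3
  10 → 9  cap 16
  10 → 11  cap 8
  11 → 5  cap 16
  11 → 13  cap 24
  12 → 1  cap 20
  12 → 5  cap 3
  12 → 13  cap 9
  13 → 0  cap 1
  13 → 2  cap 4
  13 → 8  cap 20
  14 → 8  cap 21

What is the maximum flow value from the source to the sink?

augment #1: 10→3→5 bottleneck 3, total now 3
augment #2: 10→11→5 bottleneck 8, total now 11
augment #3: 10→1→11→5 bottleneck 8, total now 19
augment #4: 10→0→4→12→5 bottleneck 2, total now 21
augment #5: 10→9→1→4→12→5 bottleneck 1, total now 22
augment #6: 10→9→1→4→0→6→3→5 bottleneck 1, total now 23

Maximum flow value: 23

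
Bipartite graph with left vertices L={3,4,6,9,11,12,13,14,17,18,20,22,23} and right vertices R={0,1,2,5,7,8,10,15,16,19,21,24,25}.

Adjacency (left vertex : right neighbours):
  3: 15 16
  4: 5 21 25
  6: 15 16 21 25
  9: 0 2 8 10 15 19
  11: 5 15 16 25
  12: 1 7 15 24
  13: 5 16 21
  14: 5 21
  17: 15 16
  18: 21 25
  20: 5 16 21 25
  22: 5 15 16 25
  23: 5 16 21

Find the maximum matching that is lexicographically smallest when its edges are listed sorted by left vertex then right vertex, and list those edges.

|M| = 7 (so the lex-smallest maximum matching has 7 edges)
process left vertices in ascending order; for each, take the smallest-labelled available neighbour that still permits 7 edges overall, or leave it unmatched if none does
lex-smallest matching: {3-15, 4-5, 6-16, 9-0, 11-25, 12-1, 13-21}

Lex-smallest maximum matching: {(3,15), (4,5), (6,16), (9,0), (11,25), (12,1), (13,21)}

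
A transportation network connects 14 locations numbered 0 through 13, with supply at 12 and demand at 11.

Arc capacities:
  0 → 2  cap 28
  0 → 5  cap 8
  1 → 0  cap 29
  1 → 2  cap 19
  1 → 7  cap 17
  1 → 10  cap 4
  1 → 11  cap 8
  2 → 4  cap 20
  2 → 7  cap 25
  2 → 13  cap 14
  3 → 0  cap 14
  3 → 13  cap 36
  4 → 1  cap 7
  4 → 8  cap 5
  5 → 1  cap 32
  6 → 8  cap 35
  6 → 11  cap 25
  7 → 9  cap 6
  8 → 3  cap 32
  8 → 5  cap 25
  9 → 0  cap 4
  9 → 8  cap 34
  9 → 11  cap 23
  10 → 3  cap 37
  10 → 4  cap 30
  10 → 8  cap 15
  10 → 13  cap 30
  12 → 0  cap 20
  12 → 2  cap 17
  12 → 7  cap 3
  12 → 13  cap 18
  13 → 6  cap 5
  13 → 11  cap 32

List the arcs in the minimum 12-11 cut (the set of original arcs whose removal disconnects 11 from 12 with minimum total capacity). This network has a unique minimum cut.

augment #1: 12→13→11 push 18
augment #2: 12→2→13→11 push 14
augment #3: 12→7→9→11 push 3
augment #4: 12→0→5→1→11 push 8
augment #5: 12→2→7→9→11 push 3
augment #6: 12→0→2→4→1→10→13→6→11 push 4
augment #7: 12→0→2→4→8→3→13→6→11 push 1
max flow = 51; residual-reachable set from 12 gives S-side
cut edges (S→T): {(1,11), (7,9), (13,6), (13,11)} total cap 51

Min-cut arcs: {(1,11), (7,9), (13,6), (13,11)} (total capacity 51)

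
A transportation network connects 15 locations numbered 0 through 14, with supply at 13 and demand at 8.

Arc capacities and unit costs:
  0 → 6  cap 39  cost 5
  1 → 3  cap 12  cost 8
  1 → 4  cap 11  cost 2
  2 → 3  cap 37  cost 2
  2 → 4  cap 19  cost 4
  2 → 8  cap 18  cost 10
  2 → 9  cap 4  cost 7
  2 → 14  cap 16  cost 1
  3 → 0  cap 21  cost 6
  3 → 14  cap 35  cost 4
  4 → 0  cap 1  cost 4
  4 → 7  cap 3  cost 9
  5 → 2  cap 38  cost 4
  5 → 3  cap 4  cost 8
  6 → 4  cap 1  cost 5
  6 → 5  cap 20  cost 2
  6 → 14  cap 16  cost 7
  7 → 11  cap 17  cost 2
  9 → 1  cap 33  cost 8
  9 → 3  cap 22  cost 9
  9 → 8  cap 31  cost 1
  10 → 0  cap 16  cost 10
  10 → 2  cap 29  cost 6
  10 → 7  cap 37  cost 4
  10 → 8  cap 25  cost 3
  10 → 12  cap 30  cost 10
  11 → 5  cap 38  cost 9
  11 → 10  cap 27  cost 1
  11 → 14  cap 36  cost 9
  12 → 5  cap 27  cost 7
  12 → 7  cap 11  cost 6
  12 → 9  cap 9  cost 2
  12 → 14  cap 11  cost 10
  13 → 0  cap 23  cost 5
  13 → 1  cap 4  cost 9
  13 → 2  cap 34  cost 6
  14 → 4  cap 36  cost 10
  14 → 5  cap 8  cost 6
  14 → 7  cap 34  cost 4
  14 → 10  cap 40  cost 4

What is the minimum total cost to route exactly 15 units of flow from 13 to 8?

shortest-cost path #1: 13→2→9→8 push 4 @ unit cost 14 (adds 56)
shortest-cost path #2: 13→2→14→10→8 push 11 @ unit cost 14 (adds 154)
total cost = 210

Minimum cost for 15 units: 210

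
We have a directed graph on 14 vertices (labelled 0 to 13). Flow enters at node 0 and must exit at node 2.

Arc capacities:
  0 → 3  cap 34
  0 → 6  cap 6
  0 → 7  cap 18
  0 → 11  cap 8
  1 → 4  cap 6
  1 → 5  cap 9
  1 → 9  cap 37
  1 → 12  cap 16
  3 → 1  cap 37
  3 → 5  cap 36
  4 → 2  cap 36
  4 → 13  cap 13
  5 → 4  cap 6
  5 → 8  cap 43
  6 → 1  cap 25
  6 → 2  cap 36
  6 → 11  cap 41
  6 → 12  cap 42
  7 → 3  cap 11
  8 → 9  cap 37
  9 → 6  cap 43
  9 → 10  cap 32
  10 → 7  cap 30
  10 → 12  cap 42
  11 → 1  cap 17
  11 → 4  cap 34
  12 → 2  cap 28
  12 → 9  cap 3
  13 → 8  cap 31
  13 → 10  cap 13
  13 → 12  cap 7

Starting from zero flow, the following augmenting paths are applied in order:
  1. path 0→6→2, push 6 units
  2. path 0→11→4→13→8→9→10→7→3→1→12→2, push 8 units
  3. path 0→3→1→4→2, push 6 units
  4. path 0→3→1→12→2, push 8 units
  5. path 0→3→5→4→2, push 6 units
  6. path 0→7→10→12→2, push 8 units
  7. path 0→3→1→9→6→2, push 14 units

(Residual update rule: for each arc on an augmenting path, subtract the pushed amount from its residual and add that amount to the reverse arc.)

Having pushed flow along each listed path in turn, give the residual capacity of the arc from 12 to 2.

Residual capacity of (12,2): 4

after path 1 (0→6→2, push 6): res(12,2)=28
after path 2 (0→11→4→13→8→9→10→7→3→1→12→2, push 8): res(12,2)=20
after path 3 (0→3→1→4→2, push 6): res(12,2)=20
after path 4 (0→3→1→12→2, push 8): res(12,2)=12
after path 5 (0→3→5→4→2, push 6): res(12,2)=12
after path 6 (0→7→10→12→2, push 8): res(12,2)=4
after path 7 (0→3→1→9→6→2, push 14): res(12,2)=4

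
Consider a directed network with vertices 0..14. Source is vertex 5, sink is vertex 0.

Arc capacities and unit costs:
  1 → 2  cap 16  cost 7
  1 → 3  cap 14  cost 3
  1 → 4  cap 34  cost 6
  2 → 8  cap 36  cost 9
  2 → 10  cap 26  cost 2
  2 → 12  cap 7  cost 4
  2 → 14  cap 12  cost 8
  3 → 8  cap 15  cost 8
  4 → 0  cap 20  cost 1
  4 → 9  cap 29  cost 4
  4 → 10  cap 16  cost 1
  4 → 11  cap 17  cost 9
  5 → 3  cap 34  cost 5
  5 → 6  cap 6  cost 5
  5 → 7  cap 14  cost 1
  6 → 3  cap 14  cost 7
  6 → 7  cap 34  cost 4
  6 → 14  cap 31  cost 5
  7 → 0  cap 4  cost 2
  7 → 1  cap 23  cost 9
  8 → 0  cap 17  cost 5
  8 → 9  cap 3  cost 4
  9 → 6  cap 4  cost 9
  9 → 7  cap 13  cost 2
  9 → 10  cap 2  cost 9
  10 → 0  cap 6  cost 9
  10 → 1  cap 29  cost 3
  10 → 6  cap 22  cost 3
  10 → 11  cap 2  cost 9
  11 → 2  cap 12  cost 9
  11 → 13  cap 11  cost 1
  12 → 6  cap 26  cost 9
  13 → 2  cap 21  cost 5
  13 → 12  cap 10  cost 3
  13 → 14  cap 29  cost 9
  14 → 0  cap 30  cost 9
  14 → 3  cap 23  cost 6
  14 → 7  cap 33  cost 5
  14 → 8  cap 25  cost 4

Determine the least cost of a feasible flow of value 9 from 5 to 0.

shortest-cost path #1: 5→7→0 push 4 @ unit cost 3 (adds 12)
shortest-cost path #2: 5→7→1→4→0 push 5 @ unit cost 17 (adds 85)
total cost = 97

Minimum cost for 9 units: 97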